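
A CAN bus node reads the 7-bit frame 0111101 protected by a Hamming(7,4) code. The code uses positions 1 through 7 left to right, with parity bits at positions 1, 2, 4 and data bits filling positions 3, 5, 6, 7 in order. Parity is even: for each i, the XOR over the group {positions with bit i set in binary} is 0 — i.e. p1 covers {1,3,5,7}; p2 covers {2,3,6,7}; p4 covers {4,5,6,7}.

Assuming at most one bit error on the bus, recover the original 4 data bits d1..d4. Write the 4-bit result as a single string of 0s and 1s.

s1 (pos 1,3,5,7): 0⊕1⊕1⊕1 = 1
s2 (pos 2,3,6,7): 1⊕1⊕0⊕1 = 1
s4 (pos 4,5,6,7): 1⊕1⊕0⊕1 = 1
Syndrome s4…s1 = 111 → error at position 7.
Flip position 7: 0111101 → 0111100
Read data bits from positions 3,5,6,7: 1100

1100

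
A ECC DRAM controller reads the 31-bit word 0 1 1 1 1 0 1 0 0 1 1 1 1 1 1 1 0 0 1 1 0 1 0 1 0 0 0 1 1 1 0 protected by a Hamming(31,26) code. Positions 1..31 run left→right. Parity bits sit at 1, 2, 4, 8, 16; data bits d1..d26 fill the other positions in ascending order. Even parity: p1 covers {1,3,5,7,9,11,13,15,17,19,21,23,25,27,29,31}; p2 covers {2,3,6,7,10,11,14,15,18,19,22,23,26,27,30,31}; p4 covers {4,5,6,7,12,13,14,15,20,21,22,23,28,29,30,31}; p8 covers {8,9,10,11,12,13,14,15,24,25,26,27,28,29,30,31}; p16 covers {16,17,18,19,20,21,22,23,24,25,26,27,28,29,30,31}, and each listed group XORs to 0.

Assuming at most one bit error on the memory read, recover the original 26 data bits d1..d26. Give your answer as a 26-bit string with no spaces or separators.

s1 (pos 1,3,5,7,9,11,13,15,17,19,21,23,25,27,29,31): 0⊕1⊕1⊕1⊕0⊕1⊕1⊕1⊕0⊕1⊕0⊕0⊕0⊕0⊕1⊕0 = 0
s2 (pos 2,3,6,7,10,11,14,15,18,19,22,23,26,27,30,31): 1⊕1⊕0⊕1⊕1⊕1⊕1⊕1⊕0⊕1⊕1⊕0⊕0⊕0⊕1⊕0 = 0
s4 (pos 4,5,6,7,12,13,14,15,20,21,22,23,28,29,30,31): 1⊕1⊕0⊕1⊕1⊕1⊕1⊕1⊕1⊕0⊕1⊕0⊕1⊕1⊕1⊕0 = 0
s8 (pos 8,9,10,11,12,13,14,15,24,25,26,27,28,29,30,31): 0⊕0⊕1⊕1⊕1⊕1⊕1⊕1⊕1⊕0⊕0⊕0⊕1⊕1⊕1⊕0 = 0
s16 (pos 16,17,18,19,20,21,22,23,24,25,26,27,28,29,30,31): 1⊕0⊕0⊕1⊕1⊕0⊕1⊕0⊕1⊕0⊕0⊕0⊕1⊕1⊕1⊕0 = 0
Syndrome s16…s1 = 00000 → no error.
Read data bits from positions 3,5,6,7,9,10,11,12,13,14,15,17,18,19,20,21,22,23,24,25,26,27,28,29,30,31: 11010111111001101010001110

11010111111001101010001110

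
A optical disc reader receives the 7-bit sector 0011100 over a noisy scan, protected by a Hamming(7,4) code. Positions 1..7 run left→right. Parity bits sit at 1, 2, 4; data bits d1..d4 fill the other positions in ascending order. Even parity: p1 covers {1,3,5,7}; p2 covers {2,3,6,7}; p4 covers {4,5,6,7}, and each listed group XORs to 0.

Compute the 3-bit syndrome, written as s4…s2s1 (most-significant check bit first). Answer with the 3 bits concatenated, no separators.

s1 (pos 1,3,5,7): 0⊕1⊕1⊕0 = 0
s2 (pos 2,3,6,7): 0⊕1⊕0⊕0 = 1
s4 (pos 4,5,6,7): 1⊕1⊕0⊕0 = 0
Syndrome s4…s1 = 010 → error at position 2.

010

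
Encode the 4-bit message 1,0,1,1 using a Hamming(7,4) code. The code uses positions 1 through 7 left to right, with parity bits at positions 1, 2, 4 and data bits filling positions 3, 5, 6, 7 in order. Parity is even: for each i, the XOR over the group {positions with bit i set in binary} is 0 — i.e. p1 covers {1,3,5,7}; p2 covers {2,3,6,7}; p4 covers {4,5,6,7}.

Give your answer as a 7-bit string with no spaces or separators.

0110011

Place data at non-parity positions: p1 p2 1 p4 0 1 1
p1 (pos 1,3,5,7): XOR of data positions = 1⊕0⊕1 = 0
p2 (pos 2,3,6,7): XOR of data positions = 1⊕1⊕1 = 1
p4 (pos 4,5,6,7): XOR of data positions = 0⊕1⊕1 = 0
Codeword: 0110011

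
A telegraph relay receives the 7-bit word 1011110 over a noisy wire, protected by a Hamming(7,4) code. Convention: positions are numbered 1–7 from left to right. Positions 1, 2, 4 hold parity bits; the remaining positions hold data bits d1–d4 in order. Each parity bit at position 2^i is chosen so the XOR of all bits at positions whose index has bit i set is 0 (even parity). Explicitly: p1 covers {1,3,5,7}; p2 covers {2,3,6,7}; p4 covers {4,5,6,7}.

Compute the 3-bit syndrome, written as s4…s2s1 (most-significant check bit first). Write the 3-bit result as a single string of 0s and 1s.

s1 (pos 1,3,5,7): 1⊕1⊕1⊕0 = 1
s2 (pos 2,3,6,7): 0⊕1⊕1⊕0 = 0
s4 (pos 4,5,6,7): 1⊕1⊕1⊕0 = 1
Syndrome s4…s1 = 101 → error at position 5.

101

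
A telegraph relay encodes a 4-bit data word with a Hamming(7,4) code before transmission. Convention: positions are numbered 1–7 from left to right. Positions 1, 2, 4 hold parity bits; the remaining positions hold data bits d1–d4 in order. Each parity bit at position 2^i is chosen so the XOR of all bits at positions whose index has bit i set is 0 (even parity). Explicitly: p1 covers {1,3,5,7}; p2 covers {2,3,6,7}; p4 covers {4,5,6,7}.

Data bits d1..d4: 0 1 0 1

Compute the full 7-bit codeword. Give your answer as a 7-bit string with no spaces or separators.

Place data at non-parity positions: p1 p2 0 p4 1 0 1
p1 (pos 1,3,5,7): XOR of data positions = 0⊕1⊕1 = 0
p2 (pos 2,3,6,7): XOR of data positions = 0⊕0⊕1 = 1
p4 (pos 4,5,6,7): XOR of data positions = 1⊕0⊕1 = 0
Codeword: 0100101

0100101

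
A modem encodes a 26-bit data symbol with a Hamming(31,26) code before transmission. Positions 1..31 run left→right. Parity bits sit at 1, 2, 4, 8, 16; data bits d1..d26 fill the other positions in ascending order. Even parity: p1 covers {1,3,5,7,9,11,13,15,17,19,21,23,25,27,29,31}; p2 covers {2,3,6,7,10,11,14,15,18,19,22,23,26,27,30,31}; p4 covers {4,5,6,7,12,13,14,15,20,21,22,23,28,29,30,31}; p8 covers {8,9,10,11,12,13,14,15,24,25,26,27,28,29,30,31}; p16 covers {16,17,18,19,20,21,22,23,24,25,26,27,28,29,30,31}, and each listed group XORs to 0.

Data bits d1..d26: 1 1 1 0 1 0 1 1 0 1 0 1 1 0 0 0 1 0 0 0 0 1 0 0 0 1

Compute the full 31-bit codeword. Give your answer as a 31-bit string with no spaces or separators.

Place data at non-parity positions: p1 p2 1 p4 1 1 0 p8 1 0 1 1 0 1 0 p16 1 1 0 0 0 1 0 0 0 0 1 0 0 0 1
p1 (pos 1,3,5,7,9,11,13,15,17,19,21,23,25,27,29,31): XOR of data positions = 1⊕1⊕0⊕1⊕1⊕0⊕0⊕1⊕0⊕0⊕0⊕0⊕1⊕0⊕1 = 1
p2 (pos 2,3,6,7,10,11,14,15,18,19,22,23,26,27,30,31): XOR of data positions = 1⊕1⊕0⊕0⊕1⊕1⊕0⊕1⊕0⊕1⊕0⊕0⊕1⊕0⊕1 = 0
p4 (pos 4,5,6,7,12,13,14,15,20,21,22,23,28,29,30,31): XOR of data positions = 1⊕1⊕0⊕1⊕0⊕1⊕0⊕0⊕0⊕1⊕0⊕0⊕0⊕0⊕1 = 0
p8 (pos 8,9,10,11,12,13,14,15,24,25,26,27,28,29,30,31): XOR of data positions = 1⊕0⊕1⊕1⊕0⊕1⊕0⊕0⊕0⊕0⊕1⊕0⊕0⊕0⊕1 = 0
p16 (pos 16,17,18,19,20,21,22,23,24,25,26,27,28,29,30,31): XOR of data positions = 1⊕1⊕0⊕0⊕0⊕1⊕0⊕0⊕0⊕0⊕1⊕0⊕0⊕0⊕1 = 1
Codeword: 1010110010110101110001000010001

1010110010110101110001000010001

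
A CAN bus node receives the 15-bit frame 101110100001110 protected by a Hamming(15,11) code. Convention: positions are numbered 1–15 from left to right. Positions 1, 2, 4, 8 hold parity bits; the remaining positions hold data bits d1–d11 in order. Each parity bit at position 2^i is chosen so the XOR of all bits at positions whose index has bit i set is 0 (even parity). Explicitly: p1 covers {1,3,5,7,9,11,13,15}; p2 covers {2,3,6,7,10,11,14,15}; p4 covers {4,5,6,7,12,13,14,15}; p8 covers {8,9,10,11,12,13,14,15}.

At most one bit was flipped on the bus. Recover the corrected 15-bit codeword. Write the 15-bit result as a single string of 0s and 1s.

101110100011110

s1 (pos 1,3,5,7,9,11,13,15): 1⊕1⊕1⊕1⊕0⊕0⊕1⊕0 = 1
s2 (pos 2,3,6,7,10,11,14,15): 0⊕1⊕0⊕1⊕0⊕0⊕1⊕0 = 1
s4 (pos 4,5,6,7,12,13,14,15): 1⊕1⊕0⊕1⊕1⊕1⊕1⊕0 = 0
s8 (pos 8,9,10,11,12,13,14,15): 0⊕0⊕0⊕0⊕1⊕1⊕1⊕0 = 1
Syndrome s8…s1 = 1011 → error at position 11.
Flip position 11: 101110100001110 → 101110100011110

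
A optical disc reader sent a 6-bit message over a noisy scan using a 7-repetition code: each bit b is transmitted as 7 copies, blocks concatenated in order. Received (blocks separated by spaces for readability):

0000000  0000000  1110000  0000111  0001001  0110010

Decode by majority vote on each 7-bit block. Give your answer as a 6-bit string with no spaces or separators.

Block 1 (0000000): 0 ones → 0
Block 2 (0000000): 0 ones → 0
Block 3 (1110000): 3 ones → 0
Block 4 (0000111): 3 ones → 0
Block 5 (0001001): 2 ones → 0
Block 6 (0110010): 3 ones → 0

000000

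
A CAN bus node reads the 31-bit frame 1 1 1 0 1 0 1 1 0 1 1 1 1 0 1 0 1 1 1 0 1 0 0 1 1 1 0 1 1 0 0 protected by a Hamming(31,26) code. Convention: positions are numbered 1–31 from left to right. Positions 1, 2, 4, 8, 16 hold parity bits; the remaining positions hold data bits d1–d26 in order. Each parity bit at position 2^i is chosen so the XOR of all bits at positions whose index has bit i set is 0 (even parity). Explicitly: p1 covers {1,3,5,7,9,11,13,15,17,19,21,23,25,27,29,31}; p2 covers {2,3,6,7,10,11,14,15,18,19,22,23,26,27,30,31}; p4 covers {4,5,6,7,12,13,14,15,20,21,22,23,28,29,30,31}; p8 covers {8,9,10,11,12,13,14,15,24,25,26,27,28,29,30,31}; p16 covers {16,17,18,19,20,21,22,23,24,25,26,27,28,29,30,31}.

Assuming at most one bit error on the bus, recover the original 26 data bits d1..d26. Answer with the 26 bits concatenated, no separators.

s1 (pos 1,3,5,7,9,11,13,15,17,19,21,23,25,27,29,31): 1⊕1⊕1⊕1⊕0⊕1⊕1⊕1⊕1⊕1⊕1⊕0⊕1⊕0⊕1⊕0 = 0
s2 (pos 2,3,6,7,10,11,14,15,18,19,22,23,26,27,30,31): 1⊕1⊕0⊕1⊕1⊕1⊕0⊕1⊕1⊕1⊕0⊕0⊕1⊕0⊕0⊕0 = 1
s4 (pos 4,5,6,7,12,13,14,15,20,21,22,23,28,29,30,31): 0⊕1⊕0⊕1⊕1⊕1⊕0⊕1⊕0⊕1⊕0⊕0⊕1⊕1⊕0⊕0 = 0
s8 (pos 8,9,10,11,12,13,14,15,24,25,26,27,28,29,30,31): 1⊕0⊕1⊕1⊕1⊕1⊕0⊕1⊕1⊕1⊕1⊕0⊕1⊕1⊕0⊕0 = 1
s16 (pos 16,17,18,19,20,21,22,23,24,25,26,27,28,29,30,31): 0⊕1⊕1⊕1⊕0⊕1⊕0⊕0⊕1⊕1⊕1⊕0⊕1⊕1⊕0⊕0 = 1
Syndrome s16…s1 = 11010 → error at position 26.
Flip position 26: 1110101101111010111010011101100 → 1110101101111010111010011001100
Read data bits from positions 3,5,6,7,9,10,11,12,13,14,15,17,18,19,20,21,22,23,24,25,26,27,28,29,30,31: 11010111101111010011001100

11010111101111010011001100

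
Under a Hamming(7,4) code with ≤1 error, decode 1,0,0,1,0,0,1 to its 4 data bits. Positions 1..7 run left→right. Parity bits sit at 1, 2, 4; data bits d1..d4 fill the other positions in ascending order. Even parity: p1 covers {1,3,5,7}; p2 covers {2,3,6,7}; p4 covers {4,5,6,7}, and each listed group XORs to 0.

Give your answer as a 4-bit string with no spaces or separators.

s1 (pos 1,3,5,7): 1⊕0⊕0⊕1 = 0
s2 (pos 2,3,6,7): 0⊕0⊕0⊕1 = 1
s4 (pos 4,5,6,7): 1⊕0⊕0⊕1 = 0
Syndrome s4…s1 = 010 → error at position 2.
Flip position 2: 1001001 → 1101001
Read data bits from positions 3,5,6,7: 0001

0001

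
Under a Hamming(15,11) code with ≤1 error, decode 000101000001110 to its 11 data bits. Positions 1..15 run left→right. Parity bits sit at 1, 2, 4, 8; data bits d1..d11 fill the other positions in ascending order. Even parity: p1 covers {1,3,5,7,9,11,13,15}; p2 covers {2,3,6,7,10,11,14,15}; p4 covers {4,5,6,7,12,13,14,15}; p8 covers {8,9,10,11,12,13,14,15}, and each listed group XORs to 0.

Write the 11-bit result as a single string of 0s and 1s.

00100001010

s1 (pos 1,3,5,7,9,11,13,15): 0⊕0⊕0⊕0⊕0⊕0⊕1⊕0 = 1
s2 (pos 2,3,6,7,10,11,14,15): 0⊕0⊕1⊕0⊕0⊕0⊕1⊕0 = 0
s4 (pos 4,5,6,7,12,13,14,15): 1⊕0⊕1⊕0⊕1⊕1⊕1⊕0 = 1
s8 (pos 8,9,10,11,12,13,14,15): 0⊕0⊕0⊕0⊕1⊕1⊕1⊕0 = 1
Syndrome s8…s1 = 1101 → error at position 13.
Flip position 13: 000101000001110 → 000101000001010
Read data bits from positions 3,5,6,7,9,10,11,12,13,14,15: 00100001010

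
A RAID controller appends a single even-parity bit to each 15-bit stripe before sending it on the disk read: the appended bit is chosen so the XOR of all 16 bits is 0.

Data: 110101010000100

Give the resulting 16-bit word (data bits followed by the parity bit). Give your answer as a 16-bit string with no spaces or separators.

1101010100001000

XOR of the 15 data bits: 1⊕1⊕0⊕1⊕0⊕1⊕0⊕1⊕0⊕0⊕0⊕0⊕1⊕0⊕0 = 0
Parity bit = 0 (so all 16 bits XOR to 0).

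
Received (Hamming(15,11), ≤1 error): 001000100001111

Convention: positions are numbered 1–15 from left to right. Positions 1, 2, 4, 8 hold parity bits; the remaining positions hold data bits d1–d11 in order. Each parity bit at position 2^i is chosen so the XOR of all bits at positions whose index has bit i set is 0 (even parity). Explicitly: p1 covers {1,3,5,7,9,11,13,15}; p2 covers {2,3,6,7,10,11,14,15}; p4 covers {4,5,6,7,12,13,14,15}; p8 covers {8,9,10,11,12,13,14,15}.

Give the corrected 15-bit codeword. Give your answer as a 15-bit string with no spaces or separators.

s1 (pos 1,3,5,7,9,11,13,15): 0⊕1⊕0⊕1⊕0⊕0⊕1⊕1 = 0
s2 (pos 2,3,6,7,10,11,14,15): 0⊕1⊕0⊕1⊕0⊕0⊕1⊕1 = 0
s4 (pos 4,5,6,7,12,13,14,15): 0⊕0⊕0⊕1⊕1⊕1⊕1⊕1 = 1
s8 (pos 8,9,10,11,12,13,14,15): 0⊕0⊕0⊕0⊕1⊕1⊕1⊕1 = 0
Syndrome s8…s1 = 0100 → error at position 4.
Flip position 4: 001000100001111 → 001100100001111

001100100001111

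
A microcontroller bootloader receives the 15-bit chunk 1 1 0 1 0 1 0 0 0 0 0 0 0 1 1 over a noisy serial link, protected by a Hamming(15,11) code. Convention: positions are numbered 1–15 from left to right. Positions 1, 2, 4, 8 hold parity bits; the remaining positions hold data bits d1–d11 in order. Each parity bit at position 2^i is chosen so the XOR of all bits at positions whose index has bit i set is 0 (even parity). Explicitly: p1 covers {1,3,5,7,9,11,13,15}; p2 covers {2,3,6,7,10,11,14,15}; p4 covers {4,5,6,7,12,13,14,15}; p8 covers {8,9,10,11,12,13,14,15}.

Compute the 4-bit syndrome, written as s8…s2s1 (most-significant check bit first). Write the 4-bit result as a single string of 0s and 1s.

0000

s1 (pos 1,3,5,7,9,11,13,15): 1⊕0⊕0⊕0⊕0⊕0⊕0⊕1 = 0
s2 (pos 2,3,6,7,10,11,14,15): 1⊕0⊕1⊕0⊕0⊕0⊕1⊕1 = 0
s4 (pos 4,5,6,7,12,13,14,15): 1⊕0⊕1⊕0⊕0⊕0⊕1⊕1 = 0
s8 (pos 8,9,10,11,12,13,14,15): 0⊕0⊕0⊕0⊕0⊕0⊕1⊕1 = 0
Syndrome s8…s1 = 0000 → no error.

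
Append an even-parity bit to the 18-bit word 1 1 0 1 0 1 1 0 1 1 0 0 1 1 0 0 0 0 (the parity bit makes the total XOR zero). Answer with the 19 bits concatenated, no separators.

1101011011001100001

XOR of the 18 data bits: 1⊕1⊕0⊕1⊕0⊕1⊕1⊕0⊕1⊕1⊕0⊕0⊕1⊕1⊕0⊕0⊕0⊕0 = 1
Parity bit = 1 (so all 19 bits XOR to 0).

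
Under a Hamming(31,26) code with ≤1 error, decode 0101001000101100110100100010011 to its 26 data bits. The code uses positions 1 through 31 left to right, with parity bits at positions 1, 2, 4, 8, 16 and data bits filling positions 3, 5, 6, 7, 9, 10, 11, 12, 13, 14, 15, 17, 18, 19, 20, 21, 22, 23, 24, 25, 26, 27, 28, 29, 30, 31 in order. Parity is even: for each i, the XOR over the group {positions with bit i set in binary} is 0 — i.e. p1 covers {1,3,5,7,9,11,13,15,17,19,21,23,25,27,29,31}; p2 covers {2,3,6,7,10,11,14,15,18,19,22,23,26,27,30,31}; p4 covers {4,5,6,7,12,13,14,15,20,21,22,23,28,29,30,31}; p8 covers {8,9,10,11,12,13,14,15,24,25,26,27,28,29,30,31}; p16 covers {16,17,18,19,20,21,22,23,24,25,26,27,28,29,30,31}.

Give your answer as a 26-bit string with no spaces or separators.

00010010110111100100010011

s1 (pos 1,3,5,7,9,11,13,15,17,19,21,23,25,27,29,31): 0⊕0⊕0⊕1⊕0⊕1⊕1⊕0⊕1⊕0⊕0⊕1⊕0⊕1⊕0⊕1 = 1
s2 (pos 2,3,6,7,10,11,14,15,18,19,22,23,26,27,30,31): 1⊕0⊕0⊕1⊕0⊕1⊕1⊕0⊕1⊕0⊕0⊕1⊕0⊕1⊕1⊕1 = 1
s4 (pos 4,5,6,7,12,13,14,15,20,21,22,23,28,29,30,31): 1⊕0⊕0⊕1⊕0⊕1⊕1⊕0⊕1⊕0⊕0⊕1⊕0⊕0⊕1⊕1 = 0
s8 (pos 8,9,10,11,12,13,14,15,24,25,26,27,28,29,30,31): 0⊕0⊕0⊕1⊕0⊕1⊕1⊕0⊕0⊕0⊕0⊕1⊕0⊕0⊕1⊕1 = 0
s16 (pos 16,17,18,19,20,21,22,23,24,25,26,27,28,29,30,31): 0⊕1⊕1⊕0⊕1⊕0⊕0⊕1⊕0⊕0⊕0⊕1⊕0⊕0⊕1⊕1 = 1
Syndrome s16…s1 = 10011 → error at position 19.
Flip position 19: 0101001000101100110100100010011 → 0101001000101100111100100010011
Read data bits from positions 3,5,6,7,9,10,11,12,13,14,15,17,18,19,20,21,22,23,24,25,26,27,28,29,30,31: 00010010110111100100010011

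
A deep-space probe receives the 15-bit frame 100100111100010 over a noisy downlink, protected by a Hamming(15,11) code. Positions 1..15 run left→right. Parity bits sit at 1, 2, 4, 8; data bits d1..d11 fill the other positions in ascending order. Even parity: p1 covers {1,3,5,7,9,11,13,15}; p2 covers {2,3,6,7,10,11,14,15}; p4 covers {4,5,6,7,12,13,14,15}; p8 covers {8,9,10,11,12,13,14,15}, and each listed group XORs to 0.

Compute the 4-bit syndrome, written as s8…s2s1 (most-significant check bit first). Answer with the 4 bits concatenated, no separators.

s1 (pos 1,3,5,7,9,11,13,15): 1⊕0⊕0⊕1⊕1⊕0⊕0⊕0 = 1
s2 (pos 2,3,6,7,10,11,14,15): 0⊕0⊕0⊕1⊕1⊕0⊕1⊕0 = 1
s4 (pos 4,5,6,7,12,13,14,15): 1⊕0⊕0⊕1⊕0⊕0⊕1⊕0 = 1
s8 (pos 8,9,10,11,12,13,14,15): 1⊕1⊕1⊕0⊕0⊕0⊕1⊕0 = 0
Syndrome s8…s1 = 0111 → error at position 7.

0111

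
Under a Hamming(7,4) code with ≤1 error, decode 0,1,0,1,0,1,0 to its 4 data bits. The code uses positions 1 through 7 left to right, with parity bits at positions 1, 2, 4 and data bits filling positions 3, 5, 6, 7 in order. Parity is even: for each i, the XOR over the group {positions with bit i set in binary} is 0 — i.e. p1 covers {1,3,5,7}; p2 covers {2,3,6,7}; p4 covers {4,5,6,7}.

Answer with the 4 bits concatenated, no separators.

0010

s1 (pos 1,3,5,7): 0⊕0⊕0⊕0 = 0
s2 (pos 2,3,6,7): 1⊕0⊕1⊕0 = 0
s4 (pos 4,5,6,7): 1⊕0⊕1⊕0 = 0
Syndrome s4…s1 = 000 → no error.
Read data bits from positions 3,5,6,7: 0010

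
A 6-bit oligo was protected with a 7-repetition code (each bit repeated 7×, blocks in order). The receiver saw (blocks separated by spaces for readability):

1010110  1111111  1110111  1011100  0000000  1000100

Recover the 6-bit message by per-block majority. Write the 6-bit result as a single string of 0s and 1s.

111100

Block 1 (1010110): 4 ones → 1
Block 2 (1111111): 7 ones → 1
Block 3 (1110111): 6 ones → 1
Block 4 (1011100): 4 ones → 1
Block 5 (0000000): 0 ones → 0
Block 6 (1000100): 2 ones → 0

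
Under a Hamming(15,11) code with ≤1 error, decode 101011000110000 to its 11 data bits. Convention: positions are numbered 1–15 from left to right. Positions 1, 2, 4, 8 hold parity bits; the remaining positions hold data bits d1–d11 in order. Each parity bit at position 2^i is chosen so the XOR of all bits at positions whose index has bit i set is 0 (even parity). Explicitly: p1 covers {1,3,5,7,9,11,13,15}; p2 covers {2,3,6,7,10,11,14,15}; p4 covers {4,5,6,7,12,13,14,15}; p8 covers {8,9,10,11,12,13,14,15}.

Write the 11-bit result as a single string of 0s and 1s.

s1 (pos 1,3,5,7,9,11,13,15): 1⊕1⊕1⊕0⊕0⊕1⊕0⊕0 = 0
s2 (pos 2,3,6,7,10,11,14,15): 0⊕1⊕1⊕0⊕1⊕1⊕0⊕0 = 0
s4 (pos 4,5,6,7,12,13,14,15): 0⊕1⊕1⊕0⊕0⊕0⊕0⊕0 = 0
s8 (pos 8,9,10,11,12,13,14,15): 0⊕0⊕1⊕1⊕0⊕0⊕0⊕0 = 0
Syndrome s8…s1 = 0000 → no error.
Read data bits from positions 3,5,6,7,9,10,11,12,13,14,15: 11100110000

11100110000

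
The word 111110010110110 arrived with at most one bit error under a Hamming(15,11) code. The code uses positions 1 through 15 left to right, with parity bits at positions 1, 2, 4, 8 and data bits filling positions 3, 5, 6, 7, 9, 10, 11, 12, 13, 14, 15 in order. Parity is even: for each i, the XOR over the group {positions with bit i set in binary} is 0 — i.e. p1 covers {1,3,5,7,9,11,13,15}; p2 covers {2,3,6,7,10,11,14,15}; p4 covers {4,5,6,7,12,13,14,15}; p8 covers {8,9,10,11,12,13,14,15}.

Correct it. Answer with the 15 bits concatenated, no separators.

s1 (pos 1,3,5,7,9,11,13,15): 1⊕1⊕1⊕0⊕0⊕1⊕1⊕0 = 1
s2 (pos 2,3,6,7,10,11,14,15): 1⊕1⊕0⊕0⊕1⊕1⊕1⊕0 = 1
s4 (pos 4,5,6,7,12,13,14,15): 1⊕1⊕0⊕0⊕0⊕1⊕1⊕0 = 0
s8 (pos 8,9,10,11,12,13,14,15): 1⊕0⊕1⊕1⊕0⊕1⊕1⊕0 = 1
Syndrome s8…s1 = 1011 → error at position 11.
Flip position 11: 111110010110110 → 111110010100110

111110010100110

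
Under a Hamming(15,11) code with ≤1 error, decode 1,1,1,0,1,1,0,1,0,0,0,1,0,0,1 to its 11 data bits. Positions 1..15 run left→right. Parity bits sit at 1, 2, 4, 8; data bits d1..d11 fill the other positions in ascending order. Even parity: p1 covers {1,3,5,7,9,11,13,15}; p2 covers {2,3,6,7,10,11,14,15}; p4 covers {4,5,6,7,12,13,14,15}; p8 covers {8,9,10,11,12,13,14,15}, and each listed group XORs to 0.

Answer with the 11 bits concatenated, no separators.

s1 (pos 1,3,5,7,9,11,13,15): 1⊕1⊕1⊕0⊕0⊕0⊕0⊕1 = 0
s2 (pos 2,3,6,7,10,11,14,15): 1⊕1⊕1⊕0⊕0⊕0⊕0⊕1 = 0
s4 (pos 4,5,6,7,12,13,14,15): 0⊕1⊕1⊕0⊕1⊕0⊕0⊕1 = 0
s8 (pos 8,9,10,11,12,13,14,15): 1⊕0⊕0⊕0⊕1⊕0⊕0⊕1 = 1
Syndrome s8…s1 = 1000 → error at position 8.
Flip position 8: 111011010001001 → 111011000001001
Read data bits from positions 3,5,6,7,9,10,11,12,13,14,15: 11100001001

11100001001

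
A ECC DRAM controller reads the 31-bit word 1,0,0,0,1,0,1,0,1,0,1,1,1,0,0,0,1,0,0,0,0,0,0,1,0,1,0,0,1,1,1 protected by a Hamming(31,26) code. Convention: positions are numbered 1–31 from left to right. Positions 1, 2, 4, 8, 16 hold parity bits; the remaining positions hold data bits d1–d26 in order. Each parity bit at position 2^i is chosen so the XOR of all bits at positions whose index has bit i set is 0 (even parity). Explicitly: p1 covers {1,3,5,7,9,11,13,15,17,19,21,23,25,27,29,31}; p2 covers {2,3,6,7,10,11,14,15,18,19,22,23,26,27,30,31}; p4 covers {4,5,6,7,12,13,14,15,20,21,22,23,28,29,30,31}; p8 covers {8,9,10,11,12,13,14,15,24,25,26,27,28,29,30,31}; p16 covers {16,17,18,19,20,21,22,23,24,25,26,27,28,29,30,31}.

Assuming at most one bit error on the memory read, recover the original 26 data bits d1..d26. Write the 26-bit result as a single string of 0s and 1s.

01011011101100000010100111

s1 (pos 1,3,5,7,9,11,13,15,17,19,21,23,25,27,29,31): 1⊕0⊕1⊕1⊕1⊕1⊕1⊕0⊕1⊕0⊕0⊕0⊕0⊕0⊕1⊕1 = 1
s2 (pos 2,3,6,7,10,11,14,15,18,19,22,23,26,27,30,31): 0⊕0⊕0⊕1⊕0⊕1⊕0⊕0⊕0⊕0⊕0⊕0⊕1⊕0⊕1⊕1 = 1
s4 (pos 4,5,6,7,12,13,14,15,20,21,22,23,28,29,30,31): 0⊕1⊕0⊕1⊕1⊕1⊕0⊕0⊕0⊕0⊕0⊕0⊕0⊕1⊕1⊕1 = 1
s8 (pos 8,9,10,11,12,13,14,15,24,25,26,27,28,29,30,31): 0⊕1⊕0⊕1⊕1⊕1⊕0⊕0⊕1⊕0⊕1⊕0⊕0⊕1⊕1⊕1 = 1
s16 (pos 16,17,18,19,20,21,22,23,24,25,26,27,28,29,30,31): 0⊕1⊕0⊕0⊕0⊕0⊕0⊕0⊕1⊕0⊕1⊕0⊕0⊕1⊕1⊕1 = 0
Syndrome s16…s1 = 01111 → error at position 15.
Flip position 15: 1000101010111000100000010100111 → 1000101010111010100000010100111
Read data bits from positions 3,5,6,7,9,10,11,12,13,14,15,17,18,19,20,21,22,23,24,25,26,27,28,29,30,31: 01011011101100000010100111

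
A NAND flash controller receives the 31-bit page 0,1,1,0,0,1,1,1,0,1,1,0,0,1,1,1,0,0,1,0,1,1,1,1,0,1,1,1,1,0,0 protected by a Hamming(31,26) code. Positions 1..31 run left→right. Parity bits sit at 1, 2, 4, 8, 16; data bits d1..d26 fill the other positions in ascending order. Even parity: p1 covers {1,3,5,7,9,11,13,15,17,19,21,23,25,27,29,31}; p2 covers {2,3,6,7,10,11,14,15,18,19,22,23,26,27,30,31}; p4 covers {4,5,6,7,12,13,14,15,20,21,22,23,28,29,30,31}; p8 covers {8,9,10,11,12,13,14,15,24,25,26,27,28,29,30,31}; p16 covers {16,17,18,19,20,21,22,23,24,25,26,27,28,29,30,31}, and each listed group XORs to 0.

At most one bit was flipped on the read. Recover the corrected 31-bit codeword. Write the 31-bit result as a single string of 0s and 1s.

s1 (pos 1,3,5,7,9,11,13,15,17,19,21,23,25,27,29,31): 0⊕1⊕0⊕1⊕0⊕1⊕0⊕1⊕0⊕1⊕1⊕1⊕0⊕1⊕1⊕0 = 1
s2 (pos 2,3,6,7,10,11,14,15,18,19,22,23,26,27,30,31): 1⊕1⊕1⊕1⊕1⊕1⊕1⊕1⊕0⊕1⊕1⊕1⊕1⊕1⊕0⊕0 = 1
s4 (pos 4,5,6,7,12,13,14,15,20,21,22,23,28,29,30,31): 0⊕0⊕1⊕1⊕0⊕0⊕1⊕1⊕0⊕1⊕1⊕1⊕1⊕1⊕0⊕0 = 1
s8 (pos 8,9,10,11,12,13,14,15,24,25,26,27,28,29,30,31): 1⊕0⊕1⊕1⊕0⊕0⊕1⊕1⊕1⊕0⊕1⊕1⊕1⊕1⊕0⊕0 = 0
s16 (pos 16,17,18,19,20,21,22,23,24,25,26,27,28,29,30,31): 1⊕0⊕0⊕1⊕0⊕1⊕1⊕1⊕1⊕0⊕1⊕1⊕1⊕1⊕0⊕0 = 0
Syndrome s16…s1 = 00111 → error at position 7.
Flip position 7: 0110011101100111001011110111100 → 0110010101100111001011110111100

0110010101100111001011110111100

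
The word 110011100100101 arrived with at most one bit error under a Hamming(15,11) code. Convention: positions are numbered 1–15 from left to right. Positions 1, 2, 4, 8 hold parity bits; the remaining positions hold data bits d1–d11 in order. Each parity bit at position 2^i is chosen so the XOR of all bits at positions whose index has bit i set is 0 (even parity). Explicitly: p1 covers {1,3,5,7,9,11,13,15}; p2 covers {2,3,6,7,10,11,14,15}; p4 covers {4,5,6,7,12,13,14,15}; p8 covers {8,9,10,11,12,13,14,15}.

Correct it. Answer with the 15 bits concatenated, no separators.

110011100100100

s1 (pos 1,3,5,7,9,11,13,15): 1⊕0⊕1⊕1⊕0⊕0⊕1⊕1 = 1
s2 (pos 2,3,6,7,10,11,14,15): 1⊕0⊕1⊕1⊕1⊕0⊕0⊕1 = 1
s4 (pos 4,5,6,7,12,13,14,15): 0⊕1⊕1⊕1⊕0⊕1⊕0⊕1 = 1
s8 (pos 8,9,10,11,12,13,14,15): 0⊕0⊕1⊕0⊕0⊕1⊕0⊕1 = 1
Syndrome s8…s1 = 1111 → error at position 15.
Flip position 15: 110011100100101 → 110011100100100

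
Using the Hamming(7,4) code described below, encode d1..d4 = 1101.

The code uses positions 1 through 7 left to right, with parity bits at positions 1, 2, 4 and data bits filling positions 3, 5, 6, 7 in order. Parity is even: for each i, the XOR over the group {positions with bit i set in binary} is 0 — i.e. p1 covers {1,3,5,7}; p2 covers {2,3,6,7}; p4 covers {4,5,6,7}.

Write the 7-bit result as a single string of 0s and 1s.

1010101

Place data at non-parity positions: p1 p2 1 p4 1 0 1
p1 (pos 1,3,5,7): XOR of data positions = 1⊕1⊕1 = 1
p2 (pos 2,3,6,7): XOR of data positions = 1⊕0⊕1 = 0
p4 (pos 4,5,6,7): XOR of data positions = 1⊕0⊕1 = 0
Codeword: 1010101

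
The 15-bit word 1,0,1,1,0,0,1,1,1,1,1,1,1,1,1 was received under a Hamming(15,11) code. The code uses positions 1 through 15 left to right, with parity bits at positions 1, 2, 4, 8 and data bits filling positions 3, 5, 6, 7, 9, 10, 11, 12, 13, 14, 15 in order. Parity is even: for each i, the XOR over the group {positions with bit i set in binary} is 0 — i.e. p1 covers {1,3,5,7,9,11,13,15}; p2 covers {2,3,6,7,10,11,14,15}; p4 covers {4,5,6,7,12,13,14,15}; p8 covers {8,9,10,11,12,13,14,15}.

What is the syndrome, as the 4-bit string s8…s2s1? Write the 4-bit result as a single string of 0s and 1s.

0001

s1 (pos 1,3,5,7,9,11,13,15): 1⊕1⊕0⊕1⊕1⊕1⊕1⊕1 = 1
s2 (pos 2,3,6,7,10,11,14,15): 0⊕1⊕0⊕1⊕1⊕1⊕1⊕1 = 0
s4 (pos 4,5,6,7,12,13,14,15): 1⊕0⊕0⊕1⊕1⊕1⊕1⊕1 = 0
s8 (pos 8,9,10,11,12,13,14,15): 1⊕1⊕1⊕1⊕1⊕1⊕1⊕1 = 0
Syndrome s8…s1 = 0001 → error at position 1.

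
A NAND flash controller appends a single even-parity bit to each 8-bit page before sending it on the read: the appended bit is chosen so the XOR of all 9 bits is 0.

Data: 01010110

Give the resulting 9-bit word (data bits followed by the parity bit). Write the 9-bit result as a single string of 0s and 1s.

XOR of the 8 data bits: 0⊕1⊕0⊕1⊕0⊕1⊕1⊕0 = 0
Parity bit = 0 (so all 9 bits XOR to 0).

010101100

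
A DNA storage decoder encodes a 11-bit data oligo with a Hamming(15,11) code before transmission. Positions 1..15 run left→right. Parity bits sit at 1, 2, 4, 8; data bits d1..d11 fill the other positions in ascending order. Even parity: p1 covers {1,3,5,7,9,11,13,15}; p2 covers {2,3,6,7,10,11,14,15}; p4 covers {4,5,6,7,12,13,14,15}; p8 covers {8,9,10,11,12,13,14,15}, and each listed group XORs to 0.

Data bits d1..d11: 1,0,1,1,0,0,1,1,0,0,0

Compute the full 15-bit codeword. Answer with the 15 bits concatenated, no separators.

101101100011000

Place data at non-parity positions: p1 p2 1 p4 0 1 1 p8 0 0 1 1 0 0 0
p1 (pos 1,3,5,7,9,11,13,15): XOR of data positions = 1⊕0⊕1⊕0⊕1⊕0⊕0 = 1
p2 (pos 2,3,6,7,10,11,14,15): XOR of data positions = 1⊕1⊕1⊕0⊕1⊕0⊕0 = 0
p4 (pos 4,5,6,7,12,13,14,15): XOR of data positions = 0⊕1⊕1⊕1⊕0⊕0⊕0 = 1
p8 (pos 8,9,10,11,12,13,14,15): XOR of data positions = 0⊕0⊕1⊕1⊕0⊕0⊕0 = 0
Codeword: 101101100011000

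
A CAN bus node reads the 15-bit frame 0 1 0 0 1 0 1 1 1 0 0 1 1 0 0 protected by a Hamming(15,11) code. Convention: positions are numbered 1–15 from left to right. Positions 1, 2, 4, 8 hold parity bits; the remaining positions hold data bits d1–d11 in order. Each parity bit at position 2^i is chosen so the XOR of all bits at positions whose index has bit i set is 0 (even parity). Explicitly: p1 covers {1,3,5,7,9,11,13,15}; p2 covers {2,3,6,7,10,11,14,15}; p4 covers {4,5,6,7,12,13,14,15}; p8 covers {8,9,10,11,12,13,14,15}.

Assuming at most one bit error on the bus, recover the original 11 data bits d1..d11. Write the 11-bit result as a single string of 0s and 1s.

01011001100

s1 (pos 1,3,5,7,9,11,13,15): 0⊕0⊕1⊕1⊕1⊕0⊕1⊕0 = 0
s2 (pos 2,3,6,7,10,11,14,15): 1⊕0⊕0⊕1⊕0⊕0⊕0⊕0 = 0
s4 (pos 4,5,6,7,12,13,14,15): 0⊕1⊕0⊕1⊕1⊕1⊕0⊕0 = 0
s8 (pos 8,9,10,11,12,13,14,15): 1⊕1⊕0⊕0⊕1⊕1⊕0⊕0 = 0
Syndrome s8…s1 = 0000 → no error.
Read data bits from positions 3,5,6,7,9,10,11,12,13,14,15: 01011001100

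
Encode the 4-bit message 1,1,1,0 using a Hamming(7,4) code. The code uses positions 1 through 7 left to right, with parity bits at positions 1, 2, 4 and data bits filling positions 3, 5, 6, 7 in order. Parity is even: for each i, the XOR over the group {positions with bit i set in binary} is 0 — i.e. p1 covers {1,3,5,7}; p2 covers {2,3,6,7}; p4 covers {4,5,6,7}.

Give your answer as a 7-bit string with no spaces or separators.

Place data at non-parity positions: p1 p2 1 p4 1 1 0
p1 (pos 1,3,5,7): XOR of data positions = 1⊕1⊕0 = 0
p2 (pos 2,3,6,7): XOR of data positions = 1⊕1⊕0 = 0
p4 (pos 4,5,6,7): XOR of data positions = 1⊕1⊕0 = 0
Codeword: 0010110

0010110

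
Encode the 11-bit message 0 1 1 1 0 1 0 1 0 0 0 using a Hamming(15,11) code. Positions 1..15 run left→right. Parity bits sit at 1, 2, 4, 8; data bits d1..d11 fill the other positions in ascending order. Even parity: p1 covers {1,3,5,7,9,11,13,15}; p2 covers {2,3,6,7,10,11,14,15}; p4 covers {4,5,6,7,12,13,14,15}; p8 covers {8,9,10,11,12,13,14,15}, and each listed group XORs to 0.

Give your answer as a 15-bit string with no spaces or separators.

Place data at non-parity positions: p1 p2 0 p4 1 1 1 p8 0 1 0 1 0 0 0
p1 (pos 1,3,5,7,9,11,13,15): XOR of data positions = 0⊕1⊕1⊕0⊕0⊕0⊕0 = 0
p2 (pos 2,3,6,7,10,11,14,15): XOR of data positions = 0⊕1⊕1⊕1⊕0⊕0⊕0 = 1
p4 (pos 4,5,6,7,12,13,14,15): XOR of data positions = 1⊕1⊕1⊕1⊕0⊕0⊕0 = 0
p8 (pos 8,9,10,11,12,13,14,15): XOR of data positions = 0⊕1⊕0⊕1⊕0⊕0⊕0 = 0
Codeword: 010011100101000

010011100101000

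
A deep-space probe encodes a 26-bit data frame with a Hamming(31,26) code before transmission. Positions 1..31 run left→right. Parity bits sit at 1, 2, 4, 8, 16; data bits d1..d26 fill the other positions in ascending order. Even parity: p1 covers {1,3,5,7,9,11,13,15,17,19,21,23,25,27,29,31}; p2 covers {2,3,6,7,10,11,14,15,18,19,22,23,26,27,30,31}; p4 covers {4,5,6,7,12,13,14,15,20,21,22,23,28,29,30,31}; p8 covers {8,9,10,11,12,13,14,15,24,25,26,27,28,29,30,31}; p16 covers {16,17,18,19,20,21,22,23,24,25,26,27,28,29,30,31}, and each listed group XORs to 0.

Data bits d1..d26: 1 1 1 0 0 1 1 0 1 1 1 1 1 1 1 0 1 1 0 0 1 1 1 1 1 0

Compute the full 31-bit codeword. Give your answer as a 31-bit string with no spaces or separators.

Place data at non-parity positions: p1 p2 1 p4 1 1 0 p8 0 1 1 0 1 1 1 p16 1 1 1 1 0 1 1 0 0 1 1 1 1 1 0
p1 (pos 1,3,5,7,9,11,13,15,17,19,21,23,25,27,29,31): XOR of data positions = 1⊕1⊕0⊕0⊕1⊕1⊕1⊕1⊕1⊕0⊕1⊕0⊕1⊕1⊕0 = 0
p2 (pos 2,3,6,7,10,11,14,15,18,19,22,23,26,27,30,31): XOR of data positions = 1⊕1⊕0⊕1⊕1⊕1⊕1⊕1⊕1⊕1⊕1⊕1⊕1⊕1⊕0 = 1
p4 (pos 4,5,6,7,12,13,14,15,20,21,22,23,28,29,30,31): XOR of data positions = 1⊕1⊕0⊕0⊕1⊕1⊕1⊕1⊕0⊕1⊕1⊕1⊕1⊕1⊕0 = 1
p8 (pos 8,9,10,11,12,13,14,15,24,25,26,27,28,29,30,31): XOR of data positions = 0⊕1⊕1⊕0⊕1⊕1⊕1⊕0⊕0⊕1⊕1⊕1⊕1⊕1⊕0 = 0
p16 (pos 16,17,18,19,20,21,22,23,24,25,26,27,28,29,30,31): XOR of data positions = 1⊕1⊕1⊕1⊕0⊕1⊕1⊕0⊕0⊕1⊕1⊕1⊕1⊕1⊕0 = 1
Codeword: 0111110001101111111101100111110

0111110001101111111101100111110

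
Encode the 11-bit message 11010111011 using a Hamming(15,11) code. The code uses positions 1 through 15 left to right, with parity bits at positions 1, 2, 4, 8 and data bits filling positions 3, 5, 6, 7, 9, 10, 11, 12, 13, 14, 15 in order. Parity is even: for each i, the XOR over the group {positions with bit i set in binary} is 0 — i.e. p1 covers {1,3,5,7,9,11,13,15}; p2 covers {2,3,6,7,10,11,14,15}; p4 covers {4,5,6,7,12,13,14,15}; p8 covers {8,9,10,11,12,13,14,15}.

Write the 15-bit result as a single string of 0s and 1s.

Place data at non-parity positions: p1 p2 1 p4 1 0 1 p8 0 1 1 1 0 1 1
p1 (pos 1,3,5,7,9,11,13,15): XOR of data positions = 1⊕1⊕1⊕0⊕1⊕0⊕1 = 1
p2 (pos 2,3,6,7,10,11,14,15): XOR of data positions = 1⊕0⊕1⊕1⊕1⊕1⊕1 = 0
p4 (pos 4,5,6,7,12,13,14,15): XOR of data positions = 1⊕0⊕1⊕1⊕0⊕1⊕1 = 1
p8 (pos 8,9,10,11,12,13,14,15): XOR of data positions = 0⊕1⊕1⊕1⊕0⊕1⊕1 = 1
Codeword: 101110110111011

101110110111011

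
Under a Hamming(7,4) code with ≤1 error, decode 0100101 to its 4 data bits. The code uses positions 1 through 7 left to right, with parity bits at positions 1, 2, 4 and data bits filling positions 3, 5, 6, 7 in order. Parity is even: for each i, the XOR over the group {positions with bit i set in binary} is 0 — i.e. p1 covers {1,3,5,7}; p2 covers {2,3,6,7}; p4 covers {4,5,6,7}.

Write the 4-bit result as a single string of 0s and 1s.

s1 (pos 1,3,5,7): 0⊕0⊕1⊕1 = 0
s2 (pos 2,3,6,7): 1⊕0⊕0⊕1 = 0
s4 (pos 4,5,6,7): 0⊕1⊕0⊕1 = 0
Syndrome s4…s1 = 000 → no error.
Read data bits from positions 3,5,6,7: 0101

0101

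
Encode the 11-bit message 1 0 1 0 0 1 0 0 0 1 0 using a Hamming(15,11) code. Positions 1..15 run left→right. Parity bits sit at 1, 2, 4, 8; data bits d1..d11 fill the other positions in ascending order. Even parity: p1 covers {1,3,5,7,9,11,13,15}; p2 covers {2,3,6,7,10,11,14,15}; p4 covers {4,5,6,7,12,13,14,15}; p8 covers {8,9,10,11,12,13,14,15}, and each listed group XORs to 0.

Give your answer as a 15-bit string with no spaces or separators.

101001000100010

Place data at non-parity positions: p1 p2 1 p4 0 1 0 p8 0 1 0 0 0 1 0
p1 (pos 1,3,5,7,9,11,13,15): XOR of data positions = 1⊕0⊕0⊕0⊕0⊕0⊕0 = 1
p2 (pos 2,3,6,7,10,11,14,15): XOR of data positions = 1⊕1⊕0⊕1⊕0⊕1⊕0 = 0
p4 (pos 4,5,6,7,12,13,14,15): XOR of data positions = 0⊕1⊕0⊕0⊕0⊕1⊕0 = 0
p8 (pos 8,9,10,11,12,13,14,15): XOR of data positions = 0⊕1⊕0⊕0⊕0⊕1⊕0 = 0
Codeword: 101001000100010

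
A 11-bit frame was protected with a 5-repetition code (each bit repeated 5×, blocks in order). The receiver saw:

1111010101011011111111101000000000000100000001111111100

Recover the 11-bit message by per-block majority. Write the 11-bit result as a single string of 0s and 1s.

11111000011

Block 1 (11110): 4 ones → 1
Block 2 (10101): 3 ones → 1
Block 3 (01101): 3 ones → 1
Block 4 (11111): 5 ones → 1
Block 5 (11101): 4 ones → 1
Block 6 (00000): 0 ones → 0
Block 7 (00000): 0 ones → 0
Block 8 (00100): 1 one → 0
Block 9 (00000): 0 ones → 0
Block 10 (11111): 5 ones → 1
Block 11 (11100): 3 ones → 1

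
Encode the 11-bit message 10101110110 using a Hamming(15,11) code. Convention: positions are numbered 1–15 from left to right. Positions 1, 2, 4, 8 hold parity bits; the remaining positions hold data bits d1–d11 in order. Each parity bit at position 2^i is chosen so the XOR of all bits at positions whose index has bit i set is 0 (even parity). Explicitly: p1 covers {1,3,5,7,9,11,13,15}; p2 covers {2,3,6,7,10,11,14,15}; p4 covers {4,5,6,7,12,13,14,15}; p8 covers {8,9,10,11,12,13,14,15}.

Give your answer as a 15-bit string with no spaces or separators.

011101011110110

Place data at non-parity positions: p1 p2 1 p4 0 1 0 p8 1 1 1 0 1 1 0
p1 (pos 1,3,5,7,9,11,13,15): XOR of data positions = 1⊕0⊕0⊕1⊕1⊕1⊕0 = 0
p2 (pos 2,3,6,7,10,11,14,15): XOR of data positions = 1⊕1⊕0⊕1⊕1⊕1⊕0 = 1
p4 (pos 4,5,6,7,12,13,14,15): XOR of data positions = 0⊕1⊕0⊕0⊕1⊕1⊕0 = 1
p8 (pos 8,9,10,11,12,13,14,15): XOR of data positions = 1⊕1⊕1⊕0⊕1⊕1⊕0 = 1
Codeword: 011101011110110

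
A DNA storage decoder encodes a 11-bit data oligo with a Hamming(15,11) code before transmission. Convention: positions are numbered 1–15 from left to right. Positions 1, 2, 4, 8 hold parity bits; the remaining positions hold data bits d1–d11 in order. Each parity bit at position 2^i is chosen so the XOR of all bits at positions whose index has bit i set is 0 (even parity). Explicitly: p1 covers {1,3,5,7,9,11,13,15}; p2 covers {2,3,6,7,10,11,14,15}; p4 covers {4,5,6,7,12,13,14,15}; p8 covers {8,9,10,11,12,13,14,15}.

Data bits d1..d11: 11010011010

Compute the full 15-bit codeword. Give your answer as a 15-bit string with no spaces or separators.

Place data at non-parity positions: p1 p2 1 p4 1 0 1 p8 0 0 1 1 0 1 0
p1 (pos 1,3,5,7,9,11,13,15): XOR of data positions = 1⊕1⊕1⊕0⊕1⊕0⊕0 = 0
p2 (pos 2,3,6,7,10,11,14,15): XOR of data positions = 1⊕0⊕1⊕0⊕1⊕1⊕0 = 0
p4 (pos 4,5,6,7,12,13,14,15): XOR of data positions = 1⊕0⊕1⊕1⊕0⊕1⊕0 = 0
p8 (pos 8,9,10,11,12,13,14,15): XOR of data positions = 0⊕0⊕1⊕1⊕0⊕1⊕0 = 1
Codeword: 001010110011010

001010110011010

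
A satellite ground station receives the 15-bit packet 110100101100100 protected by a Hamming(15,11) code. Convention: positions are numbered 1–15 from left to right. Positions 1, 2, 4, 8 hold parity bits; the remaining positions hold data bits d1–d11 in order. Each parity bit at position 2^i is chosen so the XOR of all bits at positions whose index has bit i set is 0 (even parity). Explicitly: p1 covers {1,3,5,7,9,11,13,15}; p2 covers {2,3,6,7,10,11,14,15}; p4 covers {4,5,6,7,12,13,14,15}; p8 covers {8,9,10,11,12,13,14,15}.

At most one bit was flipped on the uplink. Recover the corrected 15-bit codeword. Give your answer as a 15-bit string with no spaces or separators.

110100101100110

s1 (pos 1,3,5,7,9,11,13,15): 1⊕0⊕0⊕1⊕1⊕0⊕1⊕0 = 0
s2 (pos 2,3,6,7,10,11,14,15): 1⊕0⊕0⊕1⊕1⊕0⊕0⊕0 = 1
s4 (pos 4,5,6,7,12,13,14,15): 1⊕0⊕0⊕1⊕0⊕1⊕0⊕0 = 1
s8 (pos 8,9,10,11,12,13,14,15): 0⊕1⊕1⊕0⊕0⊕1⊕0⊕0 = 1
Syndrome s8…s1 = 1110 → error at position 14.
Flip position 14: 110100101100100 → 110100101100110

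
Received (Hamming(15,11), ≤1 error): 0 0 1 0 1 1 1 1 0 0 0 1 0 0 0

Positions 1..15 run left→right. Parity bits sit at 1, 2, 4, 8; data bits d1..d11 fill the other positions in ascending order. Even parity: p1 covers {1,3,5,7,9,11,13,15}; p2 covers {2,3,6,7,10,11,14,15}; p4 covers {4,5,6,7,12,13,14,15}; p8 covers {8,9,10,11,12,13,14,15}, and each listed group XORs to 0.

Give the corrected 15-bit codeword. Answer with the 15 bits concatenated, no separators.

000011110001000

s1 (pos 1,3,5,7,9,11,13,15): 0⊕1⊕1⊕1⊕0⊕0⊕0⊕0 = 1
s2 (pos 2,3,6,7,10,11,14,15): 0⊕1⊕1⊕1⊕0⊕0⊕0⊕0 = 1
s4 (pos 4,5,6,7,12,13,14,15): 0⊕1⊕1⊕1⊕1⊕0⊕0⊕0 = 0
s8 (pos 8,9,10,11,12,13,14,15): 1⊕0⊕0⊕0⊕1⊕0⊕0⊕0 = 0
Syndrome s8…s1 = 0011 → error at position 3.
Flip position 3: 001011110001000 → 000011110001000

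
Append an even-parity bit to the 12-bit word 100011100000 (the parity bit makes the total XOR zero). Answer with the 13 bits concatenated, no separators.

1000111000000

XOR of the 12 data bits: 1⊕0⊕0⊕0⊕1⊕1⊕1⊕0⊕0⊕0⊕0⊕0 = 0
Parity bit = 0 (so all 13 bits XOR to 0).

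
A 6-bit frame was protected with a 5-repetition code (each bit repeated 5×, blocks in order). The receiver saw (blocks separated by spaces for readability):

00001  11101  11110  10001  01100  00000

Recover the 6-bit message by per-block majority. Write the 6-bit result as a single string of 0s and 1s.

011000

Block 1 (00001): 1 one → 0
Block 2 (11101): 4 ones → 1
Block 3 (11110): 4 ones → 1
Block 4 (10001): 2 ones → 0
Block 5 (01100): 2 ones → 0
Block 6 (00000): 0 ones → 0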